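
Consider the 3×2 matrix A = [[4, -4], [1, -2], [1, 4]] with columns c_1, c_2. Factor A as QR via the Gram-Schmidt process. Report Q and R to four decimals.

c_1 = (4, 1, 1); ‖c_1‖ = 4.2426, so q_1 = (0.9428, 0.2357, 0.2357).
q_1·c_2 = 0.9428·(-4) + 0.2357·(-2) + 0.2357·4 = -3.2998.
u_2 = c_2 + 3.2998·q_1 = (-0.8889, -1.2222, 4.7778).
‖u_2‖ = 5.0111, so q_2 = (-0.1774, -0.2439, 0.9534).

Q = [[0.9428, -0.1774], [0.2357, -0.2439], [0.2357, 0.9534]], R = [[4.2426, -3.2998], [0.0000, 5.0111]]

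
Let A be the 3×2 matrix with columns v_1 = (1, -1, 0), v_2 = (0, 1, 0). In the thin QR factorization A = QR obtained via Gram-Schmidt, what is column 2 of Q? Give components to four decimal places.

q_2 = (0.7071, 0.7071, 0.0000)

v_1 = (1, -1, 0); ‖v_1‖ = 1.4142, so q_1 = (0.7071, -0.7071, 0.0000).
q_1·v_2 = 0.7071·0 + (-0.7071)·1 + 0.0000·0 = -0.7071.
u_2 = v_2 + 0.7071·q_1 = (0.5000, 0.5000, 0.0000).
‖u_2‖ = 0.7071, so q_2 = (0.7071, 0.7071, 0.0000).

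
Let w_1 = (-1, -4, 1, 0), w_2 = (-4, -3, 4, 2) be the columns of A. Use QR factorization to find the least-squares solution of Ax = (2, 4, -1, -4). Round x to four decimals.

w_1 = (-1, -4, 1, 0); ‖w_1‖ = 4.2426, so e_1 = (-0.2357, -0.9428, 0.2357, 0.0000).
e_1·w_2 = (-0.2357)·(-4) + (-0.9428)·(-3) + 0.2357·4 + 0.0000·2 = 4.7140.
u_2 = w_2 − 4.7140·e_1 = (-2.8889, 1.4444, 2.8889, 2.0000).
‖u_2‖ = 4.7726, so e_2 = (-0.6053, 0.3027, 0.6053, 0.4191).
Qᵀb = (-4.4783, -2.2815).
Back-substitute: x_2 = -2.2815/4.7726 = -0.4780.
x_1 = (-4.4783 − 4.7140·(-0.4780))/4.2426 = -0.5244.

x = (-0.5244, -0.4780)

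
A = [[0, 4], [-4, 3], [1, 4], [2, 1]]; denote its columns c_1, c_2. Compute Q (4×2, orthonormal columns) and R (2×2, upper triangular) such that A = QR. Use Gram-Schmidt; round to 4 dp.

Q = [[0.0000, 0.6302], [-0.8729, 0.2926], [0.2182, 0.6752], [0.4364, 0.2476]], R = [[4.5826, -1.3093], [0.0000, 6.3471]]

c_1 = (0, -4, 1, 2); ‖c_1‖ = 4.5826, so q_1 = (0.0000, -0.8729, 0.2182, 0.4364).
q_1·c_2 = 0.0000·4 + (-0.8729)·3 + 0.2182·4 + 0.4364·1 = -1.3093.
u_2 = c_2 + 1.3093·q_1 = (4.0000, 1.8571, 4.2857, 1.5714).
‖u_2‖ = 6.3471, so q_2 = (0.6302, 0.2926, 0.6752, 0.2476).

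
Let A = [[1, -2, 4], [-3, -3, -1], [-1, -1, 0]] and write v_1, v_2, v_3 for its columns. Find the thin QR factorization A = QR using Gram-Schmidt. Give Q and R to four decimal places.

v_1 = (1, -3, -1); ‖v_1‖ = 3.3166, so e_1 = (0.3015, -0.9045, -0.3015).
e_1·v_2 = 0.3015·(-2) + (-0.9045)·(-3) + (-0.3015)·(-1) = 2.4121.
u_2 = v_2 − 2.4121·e_1 = (-2.7273, -0.8182, -0.2727).
‖u_2‖ = 2.8604, so e_2 = (-0.9535, -0.2860, -0.0953).
e_1·v_3 = 0.3015·4 + (-0.9045)·(-1) + (-0.3015)·0 = 2.1106; e_2·v_3 = (-0.9535)·4 + (-0.2860)·(-1) + (-0.0953)·0 = -3.5278.
u_3 = v_3 − 2.1106·e_1 + 3.5278·e_2 = (0.0000, -0.1000, 0.3000).
‖u_3‖ = 0.3162, so e_3 = (0.0000, -0.3162, 0.9487).

Q = [[0.3015, -0.9535, 0.0000], [-0.9045, -0.2860, -0.3162], [-0.3015, -0.0953, 0.9487]], R = [[3.3166, 2.4121, 2.1106], [0.0000, 2.8604, -3.5278], [0.0000, 0.0000, 0.3162]]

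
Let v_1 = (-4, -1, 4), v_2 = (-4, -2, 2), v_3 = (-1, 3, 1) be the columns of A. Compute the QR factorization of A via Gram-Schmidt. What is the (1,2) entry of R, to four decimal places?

r_{12} = 4.5260

v_1 = (-4, -1, 4); ‖v_1‖ = 5.7446, so q_1 = (-0.6963, -0.1741, 0.6963).
r_{12} = q_1·v_2 = 4.5260.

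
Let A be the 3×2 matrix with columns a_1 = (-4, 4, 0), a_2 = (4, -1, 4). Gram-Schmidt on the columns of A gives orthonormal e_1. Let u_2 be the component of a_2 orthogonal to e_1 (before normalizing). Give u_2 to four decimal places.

u_2 = (1.5000, 1.5000, 4.0000)

e_1 = a_1/‖a_1‖ = (-4, 4, 0)/5.6569 = (-0.7071, 0.7071, 0.0000).
r_{12} = e_1·a_2 = -3.5355.
u_2 = a_2 + 3.5355·e_1 = (1.5000, 1.5000, 4.0000).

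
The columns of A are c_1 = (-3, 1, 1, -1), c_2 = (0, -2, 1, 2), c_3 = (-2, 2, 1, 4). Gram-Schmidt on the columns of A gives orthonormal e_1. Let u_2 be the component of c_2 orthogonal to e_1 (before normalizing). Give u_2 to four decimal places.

u_2 = (-0.7500, -1.7500, 1.2500, 1.7500)

e_1 = c_1/‖c_1‖ = (-3, 1, 1, -1)/3.4641 = (-0.8660, 0.2887, 0.2887, -0.2887).
r_{12} = e_1·c_2 = -0.8660.
u_2 = c_2 + 0.8660·e_1 = (-0.7500, -1.7500, 1.2500, 1.7500).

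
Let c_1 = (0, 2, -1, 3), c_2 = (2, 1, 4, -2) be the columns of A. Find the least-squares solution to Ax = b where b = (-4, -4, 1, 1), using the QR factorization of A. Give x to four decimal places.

c_1 = (0, 2, -1, 3); ‖c_1‖ = 3.7417, so q_1 = (0.0000, 0.5345, -0.2673, 0.8018).
q_1·c_2 = 0.0000·2 + 0.5345·1 + (-0.2673)·4 + 0.8018·(-2) = -2.1381.
u_2 = c_2 + 2.1381·q_1 = (2.0000, 2.1429, 3.4286, -0.2857).
‖u_2‖ = 4.5198, so q_2 = (0.4425, 0.4741, 0.7586, -0.0632).
Qᵀb = (-1.6036, -2.9711).
Back-substitute: x_2 = -2.9711/4.5198 = -0.6573.
x_1 = (-1.6036 + 2.1381·(-0.6573))/3.7417 = -0.8042.

x = (-0.8042, -0.6573)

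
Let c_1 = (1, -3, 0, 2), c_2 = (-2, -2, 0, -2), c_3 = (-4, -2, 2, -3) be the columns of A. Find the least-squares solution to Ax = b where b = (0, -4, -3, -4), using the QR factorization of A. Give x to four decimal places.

c_1 = (1, -3, 0, 2); ‖c_1‖ = 3.7417, so e_1 = (0.2673, -0.8018, 0.0000, 0.5345).
e_1·c_2 = 0.2673·(-2) + (-0.8018)·(-2) + 0.0000·0 + 0.5345·(-2) = 0.0000.
u_2 = c_2 + 0.0000·e_1 = (-2.0000, -2.0000, 0.0000, -2.0000).
‖u_2‖ = 3.4641, so e_2 = (-0.5774, -0.5774, 0.0000, -0.5774).
e_1·c_3 = 0.2673·(-4) + (-0.8018)·(-2) + 0.0000·2 + 0.5345·(-3) = -1.0690; e_2·c_3 = (-0.5774)·(-4) + (-0.5774)·(-2) + 0.0000·2 + (-0.5774)·(-3) = 5.1962.
u_3 = c_3 + 1.0690·e_1 − 5.1962·e_2 = (-0.7143, 0.1429, 2.0000, 0.5714).
‖u_3‖ = 2.2039, so e_3 = (-0.3241, 0.0648, 0.9075, 0.2593).
Qᵀb = (1.0690, 4.6188, -4.0189).
Back-substitute: x_3 = -4.0189/2.2039 = -1.8235.
x_2 = (4.6188 − 5.1962·(-1.8235))/3.4641 = 4.0686.
x_1 = (1.0690 + 0.0000·4.0686 + 1.0690·(-1.8235))/3.7417 = -0.2353.

x = (-0.2353, 4.0686, -1.8235)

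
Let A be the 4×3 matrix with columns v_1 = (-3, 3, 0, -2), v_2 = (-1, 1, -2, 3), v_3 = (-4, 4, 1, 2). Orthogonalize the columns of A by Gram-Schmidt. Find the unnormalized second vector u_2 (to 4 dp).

e_1 = v_1/‖v_1‖ = (-3, 3, 0, -2)/4.6904 = (-0.6396, 0.6396, 0.0000, -0.4264).
r_{12} = e_1·v_2 = 0.0000.
u_2 = v_2 − 0.0000·e_1 = (-1.0000, 1.0000, -2.0000, 3.0000).

u_2 = (-1.0000, 1.0000, -2.0000, 3.0000)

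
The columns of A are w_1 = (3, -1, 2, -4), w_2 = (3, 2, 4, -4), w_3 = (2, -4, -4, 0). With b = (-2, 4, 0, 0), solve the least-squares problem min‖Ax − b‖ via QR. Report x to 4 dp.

x = (-1.2308, 0.8718, -0.0513)

w_1 = (3, -1, 2, -4); ‖w_1‖ = 5.4772, so e_1 = (0.5477, -0.1826, 0.3651, -0.7303).
e_1·w_2 = 0.5477·3 + (-0.1826)·2 + 0.3651·4 + (-0.7303)·(-4) = 5.6598.
u_2 = w_2 − 5.6598·e_1 = (-0.1000, 3.0333, 1.9333, 0.1333).
‖u_2‖ = 3.6009, so e_2 = (-0.0278, 0.8424, 0.5369, 0.0370).
e_1·w_3 = 0.5477·2 + (-0.1826)·(-4) + 0.3651·(-4) + (-0.7303)·0 = 0.3651; e_2·w_3 = (-0.0278)·2 + 0.8424·(-4) + 0.5369·(-4) + 0.0370·0 = -5.5726.
u_3 = w_3 − 0.3651·e_1 + 5.5726·e_2 = (1.6452, 0.7609, -1.1414, 0.4730).
‖u_3‖ = 2.1937, so e_3 = (0.7500, 0.3469, -0.5203, 0.2156).
Qᵀb = (-1.8257, 3.4250, -0.1125).
Back-substitute: x_3 = -0.1125/2.1937 = -0.0513.
x_2 = (3.4250 + 5.5726·(-0.0513))/3.6009 = 0.8718.
x_1 = (-1.8257 − 5.6598·0.8718 − 0.3651·(-0.0513))/5.4772 = -1.2308.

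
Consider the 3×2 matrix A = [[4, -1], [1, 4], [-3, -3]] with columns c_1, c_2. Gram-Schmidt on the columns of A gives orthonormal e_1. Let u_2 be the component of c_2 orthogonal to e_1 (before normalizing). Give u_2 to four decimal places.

c_1 = (4, 1, -3); ‖c_1‖ = 5.0990, so e_1 = (0.7845, 0.1961, -0.5883).
e_1·c_2 = 0.7845·(-1) + 0.1961·4 + (-0.5883)·(-3) = 1.7650.
u_2 = c_2 − 1.7650·e_1 = (-2.3846, 3.6538, -1.9615).

u_2 = (-2.3846, 3.6538, -1.9615)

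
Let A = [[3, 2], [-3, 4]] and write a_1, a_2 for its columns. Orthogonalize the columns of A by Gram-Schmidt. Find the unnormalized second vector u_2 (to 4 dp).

u_2 = (3.0000, 3.0000)

a_1 = (3, -3); ‖a_1‖ = 4.2426, so q_1 = (0.7071, -0.7071).
q_1·a_2 = 0.7071·2 + (-0.7071)·4 = -1.4142.
u_2 = a_2 + 1.4142·q_1 = (3.0000, 3.0000).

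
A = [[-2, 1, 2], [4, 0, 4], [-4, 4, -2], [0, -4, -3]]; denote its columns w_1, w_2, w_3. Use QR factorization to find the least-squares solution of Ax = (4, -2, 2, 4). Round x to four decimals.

x = (-1.6337, -1.1419, 0.7129)

e_1 = w_1/‖w_1‖ = (-2, 4, -4, 0)/6.0000 = (-0.3333, 0.6667, -0.6667, 0.0000).
r_{12} = e_1·w_2 = -3.0000.
u_2 = w_2 + 3.0000·e_1 = (0.0000, 2.0000, 2.0000, -4.0000).
‖u_2‖ = 4.8990, so e_2 = (0.0000, 0.4082, 0.4082, -0.8165).
r_{13} = e_1·w_3 = 3.3333; r_{23} = e_2·w_3 = 3.2660.
u_3 = w_3 − 3.3333·e_1 − 3.2660·e_2 = (3.1111, 0.4444, -1.1111, -0.3333).
‖u_3‖ = 3.3500, so e_3 = (0.9287, 0.1327, -0.3317, -0.0995).
Qᵀb = (-4.0000, -3.2660, 2.3881).
Back-substitute: x_3 = 2.3881/3.3500 = 0.7129.
x_2 = (-3.2660 − 3.2660·0.7129)/4.8990 = -1.1419.
x_1 = (-4.0000 + 3.0000·(-1.1419) − 3.3333·0.7129)/6.0000 = -1.6337.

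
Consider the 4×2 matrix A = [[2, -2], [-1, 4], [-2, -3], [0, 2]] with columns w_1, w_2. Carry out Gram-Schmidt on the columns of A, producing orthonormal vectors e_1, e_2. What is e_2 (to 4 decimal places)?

w_1 = (2, -1, -2, 0); ‖w_1‖ = 3.0000, so e_1 = (0.6667, -0.3333, -0.6667, 0.0000).
e_1·w_2 = 0.6667·(-2) + (-0.3333)·4 + (-0.6667)·(-3) + 0.0000·2 = -0.6667.
u_2 = w_2 + 0.6667·e_1 = (-1.5556, 3.7778, -3.4444, 2.0000).
‖u_2‖ = 5.7057, so e_2 = (-0.2726, 0.6621, -0.6037, 0.3505).

e_2 = (-0.2726, 0.6621, -0.6037, 0.3505)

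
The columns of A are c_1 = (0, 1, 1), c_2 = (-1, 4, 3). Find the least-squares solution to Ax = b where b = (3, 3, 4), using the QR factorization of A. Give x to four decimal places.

x = (11.6667, -2.3333)

c_1 = (0, 1, 1); ‖c_1‖ = 1.4142, so q_1 = (0.0000, 0.7071, 0.7071).
q_1·c_2 = 0.0000·(-1) + 0.7071·4 + 0.7071·3 = 4.9497.
u_2 = c_2 − 4.9497·q_1 = (-1.0000, 0.5000, -0.5000).
‖u_2‖ = 1.2247, so q_2 = (-0.8165, 0.4082, -0.4082).
Qᵀb = (4.9497, -2.8577).
Back-substitute: x_2 = -2.8577/1.2247 = -2.3333.
x_1 = (4.9497 − 4.9497·(-2.3333))/1.4142 = 11.6667.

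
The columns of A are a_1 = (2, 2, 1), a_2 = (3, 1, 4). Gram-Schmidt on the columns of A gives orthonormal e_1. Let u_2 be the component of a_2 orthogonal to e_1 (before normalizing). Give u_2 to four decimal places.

u_2 = (0.3333, -1.6667, 2.6667)

a_1 = (2, 2, 1); ‖a_1‖ = 3.0000, so e_1 = (0.6667, 0.6667, 0.3333).
e_1·a_2 = 0.6667·3 + 0.6667·1 + 0.3333·4 = 4.0000.
u_2 = a_2 − 4.0000·e_1 = (0.3333, -1.6667, 2.6667).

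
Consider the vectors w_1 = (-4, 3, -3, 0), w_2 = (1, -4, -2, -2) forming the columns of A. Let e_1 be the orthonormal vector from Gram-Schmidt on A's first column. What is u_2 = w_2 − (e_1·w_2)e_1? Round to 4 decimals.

u_2 = (-0.1765, -3.1176, -2.8824, -2.0000)

w_1 = (-4, 3, -3, 0); ‖w_1‖ = 5.8310, so e_1 = (-0.6860, 0.5145, -0.5145, 0.0000).
e_1·w_2 = (-0.6860)·1 + 0.5145·(-4) + (-0.5145)·(-2) + 0.0000·(-2) = -1.7150.
u_2 = w_2 + 1.7150·e_1 = (-0.1765, -3.1176, -2.8824, -2.0000).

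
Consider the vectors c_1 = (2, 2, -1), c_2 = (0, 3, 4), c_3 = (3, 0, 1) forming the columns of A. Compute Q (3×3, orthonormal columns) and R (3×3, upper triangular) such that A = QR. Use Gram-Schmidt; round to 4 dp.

Q = [[0.6667, -0.0897, 0.7399], [0.6667, 0.5157, -0.5381], [-0.3333, 0.8521, 0.4036]], R = [[3.0000, 0.6667, 1.6667], [0.0000, 4.9554, 0.5830], [0.0000, 0.0000, 2.6234]]

c_1 = (2, 2, -1); ‖c_1‖ = 3.0000, so q_1 = (0.6667, 0.6667, -0.3333).
q_1·c_2 = 0.6667·0 + 0.6667·3 + (-0.3333)·4 = 0.6667.
u_2 = c_2 − 0.6667·q_1 = (-0.4444, 2.5556, 4.2222).
‖u_2‖ = 4.9554, so q_2 = (-0.0897, 0.5157, 0.8521).
q_1·c_3 = 0.6667·3 + 0.6667·0 + (-0.3333)·1 = 1.6667; q_2·c_3 = (-0.0897)·3 + 0.5157·0 + 0.8521·1 = 0.5830.
u_3 = c_3 − 1.6667·q_1 − 0.5830·q_2 = (1.9412, -1.4118, 1.0588).
‖u_3‖ = 2.6234, so q_3 = (0.7399, -0.5381, 0.4036).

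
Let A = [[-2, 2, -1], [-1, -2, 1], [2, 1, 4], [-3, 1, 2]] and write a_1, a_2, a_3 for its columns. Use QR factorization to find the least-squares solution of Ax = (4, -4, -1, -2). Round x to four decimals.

a_1 = (-2, -1, 2, -3); ‖a_1‖ = 4.2426, so q_1 = (-0.4714, -0.2357, 0.4714, -0.7071).
q_1·a_2 = (-0.4714)·2 + (-0.2357)·(-2) + 0.4714·1 + (-0.7071)·1 = -0.7071.
u_2 = a_2 + 0.7071·q_1 = (1.6667, -2.1667, 1.3333, 0.5000).
‖u_2‖ = 3.0822, so q_2 = (0.5407, -0.7030, 0.4326, 0.1622).
q_1·a_3 = (-0.4714)·(-1) + (-0.2357)·1 + 0.4714·4 + (-0.7071)·2 = 0.7071; q_2·a_3 = 0.5407·(-1) + (-0.7030)·1 + 0.4326·4 + 0.1622·2 = 0.8111.
u_3 = a_3 − 0.7071·q_1 − 0.8111·q_2 = (-1.1053, 1.7368, 3.3158, 2.3684).
‖u_3‖ = 4.5653, so q_3 = (-0.2421, 0.3804, 0.7263, 0.5188).
Qᵀb = (0.0000, 4.2178, -4.2540).
Back-substitute: x_3 = -4.2540/4.5653 = -0.9318.
x_2 = (4.2178 − 0.8111·(-0.9318))/3.0822 = 1.6136.
x_1 = (0.0000 + 0.7071·1.6136 − 0.7071·(-0.9318))/4.2426 = 0.4242.

x = (0.4242, 1.6136, -0.9318)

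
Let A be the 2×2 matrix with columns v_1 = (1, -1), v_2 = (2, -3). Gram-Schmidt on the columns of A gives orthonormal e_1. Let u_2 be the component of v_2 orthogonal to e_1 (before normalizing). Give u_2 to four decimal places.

v_1 = (1, -1); ‖v_1‖ = 1.4142, so e_1 = (0.7071, -0.7071).
e_1·v_2 = 0.7071·2 + (-0.7071)·(-3) = 3.5355.
u_2 = v_2 − 3.5355·e_1 = (-0.5000, -0.5000).

u_2 = (-0.5000, -0.5000)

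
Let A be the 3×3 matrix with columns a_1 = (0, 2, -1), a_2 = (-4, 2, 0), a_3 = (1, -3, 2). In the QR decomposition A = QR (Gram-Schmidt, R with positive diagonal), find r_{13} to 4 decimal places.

r_{13} = -3.5777

e_1 = a_1/‖a_1‖ = (0, 2, -1)/2.2361 = (0.0000, 0.8944, -0.4472).
r_{13} = e_1·a_3 = -3.5777.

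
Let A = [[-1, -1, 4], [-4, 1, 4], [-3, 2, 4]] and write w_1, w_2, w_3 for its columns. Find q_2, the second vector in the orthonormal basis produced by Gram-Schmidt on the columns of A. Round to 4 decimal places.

w_1 = (-1, -4, -3); ‖w_1‖ = 5.0990, so q_1 = (-0.1961, -0.7845, -0.5883).
q_1·w_2 = (-0.1961)·(-1) + (-0.7845)·1 + (-0.5883)·2 = -1.7650.
u_2 = w_2 + 1.7650·q_1 = (-1.3462, -0.3846, 0.9615).
‖u_2‖ = 1.6984, so q_2 = (-0.7926, -0.2265, 0.5661).

q_2 = (-0.7926, -0.2265, 0.5661)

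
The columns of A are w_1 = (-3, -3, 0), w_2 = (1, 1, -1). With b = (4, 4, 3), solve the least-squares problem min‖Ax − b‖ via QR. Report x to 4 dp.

e_1 = w_1/‖w_1‖ = (-3, -3, 0)/4.2426 = (-0.7071, -0.7071, 0.0000).
r_{12} = e_1·w_2 = -1.4142.
u_2 = w_2 + 1.4142·e_1 = (0.0000, 0.0000, -1.0000).
‖u_2‖ = 1.0000, so e_2 = (0.0000, 0.0000, -1.0000).
Qᵀb = (-5.6569, -3.0000).
Back-substitute: x_2 = -3.0000/1.0000 = -3.0000.
x_1 = (-5.6569 + 1.4142·(-3.0000))/4.2426 = -2.3333.

x = (-2.3333, -3.0000)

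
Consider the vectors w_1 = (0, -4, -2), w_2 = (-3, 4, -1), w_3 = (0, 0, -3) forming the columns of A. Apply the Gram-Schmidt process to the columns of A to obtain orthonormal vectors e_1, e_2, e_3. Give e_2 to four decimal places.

e_2 = (-0.7454, 0.2981, -0.5963)

w_1 = (0, -4, -2); ‖w_1‖ = 4.4721, so e_1 = (0.0000, -0.8944, -0.4472).
e_1·w_2 = 0.0000·(-3) + (-0.8944)·4 + (-0.4472)·(-1) = -3.1305.
u_2 = w_2 + 3.1305·e_1 = (-3.0000, 1.2000, -2.4000).
‖u_2‖ = 4.0249, so e_2 = (-0.7454, 0.2981, -0.5963).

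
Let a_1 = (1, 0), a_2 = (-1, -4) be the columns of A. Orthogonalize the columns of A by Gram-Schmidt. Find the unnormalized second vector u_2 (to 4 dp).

a_1 = (1, 0); ‖a_1‖ = 1.0000, so q_1 = (1.0000, 0.0000).
q_1·a_2 = 1.0000·(-1) + 0.0000·(-4) = -1.0000.
u_2 = a_2 + 1.0000·q_1 = (0.0000, -4.0000).

u_2 = (0.0000, -4.0000)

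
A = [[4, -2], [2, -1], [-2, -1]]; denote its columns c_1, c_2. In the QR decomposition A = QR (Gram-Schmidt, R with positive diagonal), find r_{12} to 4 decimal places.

c_1 = (4, 2, -2); ‖c_1‖ = 4.8990, so e_1 = (0.8165, 0.4082, -0.4082).
r_{12} = e_1·c_2 = -1.6330.

r_{12} = -1.6330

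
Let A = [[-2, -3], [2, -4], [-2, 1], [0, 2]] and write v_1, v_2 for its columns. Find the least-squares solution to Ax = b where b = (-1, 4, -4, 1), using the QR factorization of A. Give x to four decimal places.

v_1 = (-2, 2, -2, 0); ‖v_1‖ = 3.4641, so q_1 = (-0.5774, 0.5774, -0.5774, 0.0000).
q_1·v_2 = (-0.5774)·(-3) + 0.5774·(-4) + (-0.5774)·1 + 0.0000·2 = -1.1547.
u_2 = v_2 + 1.1547·q_1 = (-3.6667, -3.3333, 0.3333, 2.0000).
‖u_2‖ = 5.3541, so q_2 = (-0.6848, -0.6226, 0.0623, 0.3735).
Qᵀb = (5.1962, -1.6809).
Back-substitute: x_2 = -1.6809/5.3541 = -0.3140.
x_1 = (5.1962 + 1.1547·(-0.3140))/3.4641 = 1.3953.

x = (1.3953, -0.3140)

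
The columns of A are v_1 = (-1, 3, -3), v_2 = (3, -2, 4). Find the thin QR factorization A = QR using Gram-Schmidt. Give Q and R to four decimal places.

Q = [[-0.2294, 0.7875], [0.6882, 0.5468], [-0.6882, 0.2844]], R = [[4.3589, -4.8177], [0.0000, 2.4061]]

v_1 = (-1, 3, -3); ‖v_1‖ = 4.3589, so e_1 = (-0.2294, 0.6882, -0.6882).
e_1·v_2 = (-0.2294)·3 + 0.6882·(-2) + (-0.6882)·4 = -4.8177.
u_2 = v_2 + 4.8177·e_1 = (1.8947, 1.3158, 0.6842).
‖u_2‖ = 2.4061, so e_2 = (0.7875, 0.5468, 0.2844).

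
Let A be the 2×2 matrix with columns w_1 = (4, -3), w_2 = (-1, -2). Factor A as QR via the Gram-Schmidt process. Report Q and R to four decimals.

e_1 = w_1/‖w_1‖ = (4, -3)/5.0000 = (0.8000, -0.6000).
r_{12} = e_1·w_2 = 0.4000.
u_2 = w_2 − 0.4000·e_1 = (-1.3200, -1.7600).
‖u_2‖ = 2.2000, so e_2 = (-0.6000, -0.8000).

Q = [[0.8000, -0.6000], [-0.6000, -0.8000]], R = [[5.0000, 0.4000], [0.0000, 2.2000]]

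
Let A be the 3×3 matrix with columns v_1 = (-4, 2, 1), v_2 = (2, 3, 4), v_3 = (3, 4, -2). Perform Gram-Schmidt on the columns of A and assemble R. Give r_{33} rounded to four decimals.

r_{33} = 4.8380

v_1 = (-4, 2, 1); ‖v_1‖ = 4.5826, so e_1 = (-0.8729, 0.4364, 0.2182).
e_1·v_2 = (-0.8729)·2 + 0.4364·3 + 0.2182·4 = 0.4364.
u_2 = v_2 − 0.4364·e_1 = (2.3810, 2.8095, 3.9048).
‖u_2‖ = 5.3675, so e_2 = (0.4436, 0.5234, 0.7275).
e_1·v_3 = (-0.8729)·3 + 0.4364·4 + 0.2182·(-2) = -1.3093; e_2·v_3 = 0.4436·3 + 0.5234·4 + 0.7275·(-2) = 1.9695.
u_3 = v_3 + 1.3093·e_1 − 1.9695·e_2 = (0.9835, 3.5405, -3.1471).
r_{33} = ‖u_3‖ = 4.8380.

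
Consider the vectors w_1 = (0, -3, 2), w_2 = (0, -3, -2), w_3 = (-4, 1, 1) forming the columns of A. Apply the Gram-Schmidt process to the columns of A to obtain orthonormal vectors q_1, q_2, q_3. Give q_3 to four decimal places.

q_3 = (-1.0000, 0.0000, 0.0000)

q_1 = w_1/‖w_1‖ = (0, -3, 2)/3.6056 = (0.0000, -0.8321, 0.5547).
r_{12} = q_1·w_2 = 1.3868.
u_2 = w_2 − 1.3868·q_1 = (0.0000, -1.8462, -2.7692).
‖u_2‖ = 3.3282, so q_2 = (0.0000, -0.5547, -0.8321).
r_{13} = q_1·w_3 = -0.2774; r_{23} = q_2·w_3 = -1.3868.
u_3 = w_3 + 0.2774·q_1 + 1.3868·q_2 = (-4.0000, 0.0000, 0.0000).
‖u_3‖ = 4.0000, so q_3 = (-1.0000, 0.0000, 0.0000).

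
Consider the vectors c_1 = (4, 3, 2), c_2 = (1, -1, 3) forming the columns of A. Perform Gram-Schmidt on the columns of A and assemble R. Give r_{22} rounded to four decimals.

r_{22} = 3.0513

c_1 = (4, 3, 2); ‖c_1‖ = 5.3852, so e_1 = (0.7428, 0.5571, 0.3714).
e_1·c_2 = 0.7428·1 + 0.5571·(-1) + 0.3714·3 = 1.2999.
u_2 = c_2 − 1.2999·e_1 = (0.0345, -1.7241, 2.5172).
r_{22} = ‖u_2‖ = 3.0513.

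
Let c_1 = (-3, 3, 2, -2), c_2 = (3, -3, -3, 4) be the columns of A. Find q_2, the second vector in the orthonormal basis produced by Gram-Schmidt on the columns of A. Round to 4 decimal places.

c_1 = (-3, 3, 2, -2); ‖c_1‖ = 5.0990, so q_1 = (-0.5883, 0.5883, 0.3922, -0.3922).
q_1·c_2 = (-0.5883)·3 + 0.5883·(-3) + 0.3922·(-3) + (-0.3922)·4 = -6.2757.
u_2 = c_2 + 6.2757·q_1 = (-0.6923, 0.6923, -0.5385, 1.5385).
‖u_2‖ = 1.9014, so q_2 = (-0.3641, 0.3641, -0.2832, 0.8091).

q_2 = (-0.3641, 0.3641, -0.2832, 0.8091)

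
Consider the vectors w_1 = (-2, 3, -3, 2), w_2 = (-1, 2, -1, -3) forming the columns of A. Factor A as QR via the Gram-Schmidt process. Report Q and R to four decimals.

q_1 = w_1/‖w_1‖ = (-2, 3, -3, 2)/5.0990 = (-0.3922, 0.5883, -0.5883, 0.3922).
r_{12} = q_1·w_2 = 0.9806.
u_2 = w_2 − 0.9806·q_1 = (-0.6154, 1.4231, -0.4231, -3.3846).
‖u_2‖ = 3.7468, so q_2 = (-0.1642, 0.3798, -0.1129, -0.9033).

Q = [[-0.3922, -0.1642], [0.5883, 0.3798], [-0.5883, -0.1129], [0.3922, -0.9033]], R = [[5.0990, 0.9806], [0.0000, 3.7468]]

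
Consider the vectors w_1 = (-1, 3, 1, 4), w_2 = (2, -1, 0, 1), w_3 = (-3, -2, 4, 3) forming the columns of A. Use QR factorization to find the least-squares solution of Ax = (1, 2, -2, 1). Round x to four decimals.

w_1 = (-1, 3, 1, 4); ‖w_1‖ = 5.1962, so q_1 = (-0.1925, 0.5774, 0.1925, 0.7698).
q_1·w_2 = (-0.1925)·2 + 0.5774·(-1) + 0.1925·0 + 0.7698·1 = -0.1925.
u_2 = w_2 + 0.1925·q_1 = (1.9630, -0.8889, 0.0370, 1.1481).
‖u_2‖ = 2.4419, so q_2 = (0.8039, -0.3640, 0.0152, 0.4702).
q_1·w_3 = (-0.1925)·(-3) + 0.5774·(-2) + 0.1925·4 + 0.7698·3 = 2.5019; q_2·w_3 = 0.8039·(-3) + (-0.3640)·(-2) + 0.0152·4 + 0.4702·3 = -0.2123.
u_3 = w_3 − 2.5019·q_1 + 0.2123·q_2 = (-2.3478, -3.5217, 3.5217, 1.1739).
‖u_3‖ = 5.6299, so q_3 = (-0.4170, -0.6255, 0.6255, 0.2085).
Qᵀb = (1.3472, 0.5157, -2.7107).
Back-substitute: x_3 = -2.7107/5.6299 = -0.4815.
x_2 = (0.5157 + 0.2123·(-0.4815))/2.4419 = 0.1693.
x_1 = (1.3472 + 0.1925·0.1693 − 2.5019·(-0.4815))/5.1962 = 0.4974.

x = (0.4974, 0.1693, -0.4815)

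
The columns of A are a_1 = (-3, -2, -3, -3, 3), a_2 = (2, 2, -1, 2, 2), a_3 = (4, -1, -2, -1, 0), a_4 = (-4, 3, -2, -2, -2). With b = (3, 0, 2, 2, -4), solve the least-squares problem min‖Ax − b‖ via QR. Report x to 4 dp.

x = (-0.8999, -0.5049, 0.3607, -0.0149)

a_1 = (-3, -2, -3, -3, 3); ‖a_1‖ = 6.3246, so e_1 = (-0.4743, -0.3162, -0.4743, -0.4743, 0.4743).
e_1·a_2 = (-0.4743)·2 + (-0.3162)·2 + (-0.4743)·(-1) + (-0.4743)·2 + 0.4743·2 = -1.1068.
u_2 = a_2 + 1.1068·e_1 = (1.4750, 1.6500, -1.5250, 1.4750, 2.5250).
‖u_2‖ = 3.9718, so e_2 = (0.3714, 0.4154, -0.3840, 0.3714, 0.6357).
e_1·a_3 = (-0.4743)·4 + (-0.3162)·(-1) + (-0.4743)·(-2) + (-0.4743)·(-1) + 0.4743·0 = -0.1581; e_2·a_3 = 0.3714·4 + 0.4154·(-1) + (-0.3840)·(-2) + 0.3714·(-1) + 0.6357·0 = 1.4666.
u_3 = a_3 + 0.1581·e_1 − 1.4666·e_2 = (3.3803, -1.6593, -1.5119, -1.6197, -0.8574).
‖u_3‖ = 4.4524, so e_3 = (0.7592, -0.3727, -0.3396, -0.3638, -0.1926).
e_1·a_4 = (-0.4743)·(-4) + (-0.3162)·3 + (-0.4743)·(-2) + (-0.4743)·(-2) + 0.4743·(-2) = 1.8974; e_2·a_4 = 0.3714·(-4) + 0.4154·3 + (-0.3840)·(-2) + 0.3714·(-2) + 0.6357·(-2) = -1.4855; e_3·a_4 = 0.7592·(-4) + (-0.3727)·3 + (-0.3396)·(-2) + (-0.3638)·(-2) + (-0.1926)·(-2) = -2.3631.
u_4 = a_4 − 1.8974·e_1 + 1.4855·e_2 + 2.3631·e_3 = (-0.7543, 3.3365, -2.4728, -1.4079, -2.4107).
‖u_4‖ = 5.0606, so e_4 = (-0.1490, 0.6593, -0.4886, -0.2782, -0.4764).
Qᵀb = (-5.2178, -1.4540, 1.6412, -0.0754).
Back-substitute: x_4 = -0.0754/5.0606 = -0.0149.
x_3 = (1.6412 + 2.3631·(-0.0149))/4.4524 = 0.3607.
x_2 = (-1.4540 − 1.4666·0.3607 + 1.4855·(-0.0149))/3.9718 = -0.5049.
x_1 = (-5.2178 + 1.1068·(-0.5049) + 0.1581·0.3607 − 1.8974·(-0.0149))/6.3246 = -0.8999.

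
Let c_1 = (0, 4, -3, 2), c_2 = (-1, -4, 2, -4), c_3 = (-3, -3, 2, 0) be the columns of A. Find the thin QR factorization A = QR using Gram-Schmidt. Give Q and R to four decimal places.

Q = [[0.0000, -0.4094, -0.8934], [0.7428, 0.0565, -0.1600], [-0.5571, -0.4518, 0.0633], [0.3714, -0.7906, 0.4150]], R = [[5.3852, -5.5709, -3.3425], [0.0000, 2.4424, 0.1553], [0.0000, 0.0000, 3.2869]]

c_1 = (0, 4, -3, 2); ‖c_1‖ = 5.3852, so q_1 = (0.0000, 0.7428, -0.5571, 0.3714).
q_1·c_2 = 0.0000·(-1) + 0.7428·(-4) + (-0.5571)·2 + 0.3714·(-4) = -5.5709.
u_2 = c_2 + 5.5709·q_1 = (-1.0000, 0.1379, -1.1034, -1.9310).
‖u_2‖ = 2.4424, so q_2 = (-0.4094, 0.0565, -0.4518, -0.7906).
q_1·c_3 = 0.0000·(-3) + 0.7428·(-3) + (-0.5571)·2 + 0.3714·0 = -3.3425; q_2·c_3 = (-0.4094)·(-3) + 0.0565·(-3) + (-0.4518)·2 + (-0.7906)·0 = 0.1553.
u_3 = c_3 + 3.3425·q_1 − 0.1553·q_2 = (-2.9364, -0.5260, 0.2081, 1.3642).
‖u_3‖ = 3.2869, so q_3 = (-0.8934, -0.1600, 0.0633, 0.4150).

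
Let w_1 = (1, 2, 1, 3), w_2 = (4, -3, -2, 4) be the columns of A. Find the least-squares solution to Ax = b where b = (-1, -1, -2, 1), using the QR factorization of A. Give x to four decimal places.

x = (-0.2390, 0.1980)

q_1 = w_1/‖w_1‖ = (1, 2, 1, 3)/3.8730 = (0.2582, 0.5164, 0.2582, 0.7746).
r_{12} = q_1·w_2 = 2.0656.
u_2 = w_2 − 2.0656·q_1 = (3.4667, -4.0667, -2.5333, 2.4000).
‖u_2‖ = 6.3823, so q_2 = (0.5432, -0.6372, -0.3969, 0.3760).
Qᵀb = (-0.5164, 1.2639).
Back-substitute: x_2 = 1.2639/6.3823 = 0.1980.
x_1 = (-0.5164 − 2.0656·0.1980)/3.8730 = -0.2390.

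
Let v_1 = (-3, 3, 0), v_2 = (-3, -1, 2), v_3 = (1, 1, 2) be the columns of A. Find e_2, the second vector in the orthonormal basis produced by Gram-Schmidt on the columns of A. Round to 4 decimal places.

e_2 = (-0.5774, -0.5774, 0.5774)

e_1 = v_1/‖v_1‖ = (-3, 3, 0)/4.2426 = (-0.7071, 0.7071, 0.0000).
r_{12} = e_1·v_2 = 1.4142.
u_2 = v_2 − 1.4142·e_1 = (-2.0000, -2.0000, 2.0000).
‖u_2‖ = 3.4641, so e_2 = (-0.5774, -0.5774, 0.5774).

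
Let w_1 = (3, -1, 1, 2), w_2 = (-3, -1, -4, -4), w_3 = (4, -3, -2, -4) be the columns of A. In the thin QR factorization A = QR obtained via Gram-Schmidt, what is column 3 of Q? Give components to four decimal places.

e_3 = (0.4450, 0.1768, 0.4023, -0.7803)

w_1 = (3, -1, 1, 2); ‖w_1‖ = 3.8730, so e_1 = (0.7746, -0.2582, 0.2582, 0.5164).
e_1·w_2 = 0.7746·(-3) + (-0.2582)·(-1) + 0.2582·(-4) + 0.5164·(-4) = -5.1640.
u_2 = w_2 + 5.1640·e_1 = (1.0000, -2.3333, -2.6667, -1.3333).
‖u_2‖ = 3.9158, so e_2 = (0.2554, -0.5959, -0.6810, -0.3405).
e_1·w_3 = 0.7746·4 + (-0.2582)·(-3) + 0.2582·(-2) + 0.5164·(-4) = 1.2910; e_2·w_3 = 0.2554·4 + (-0.5959)·(-3) + (-0.6810)·(-2) + (-0.3405)·(-4) = 5.5332.
u_3 = w_3 − 1.2910·e_1 − 5.5332·e_2 = (1.5870, 0.6304, 1.4348, -2.7826).
‖u_3‖ = 3.5661, so e_3 = (0.4450, 0.1768, 0.4023, -0.7803).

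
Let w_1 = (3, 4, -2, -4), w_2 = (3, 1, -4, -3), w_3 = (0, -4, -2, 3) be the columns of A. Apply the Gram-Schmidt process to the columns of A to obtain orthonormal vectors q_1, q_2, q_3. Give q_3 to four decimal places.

q_3 = (0.5443, 0.3175, -0.0907, 0.7711)

w_1 = (3, 4, -2, -4); ‖w_1‖ = 6.7082, so q_1 = (0.4472, 0.5963, -0.2981, -0.5963).
q_1·w_2 = 0.4472·3 + 0.5963·1 + (-0.2981)·(-4) + (-0.5963)·(-3) = 4.9193.
u_2 = w_2 − 4.9193·q_1 = (0.8000, -1.9333, -2.5333, -0.0667).
‖u_2‖ = 3.2863, so q_2 = (0.2434, -0.5883, -0.7709, -0.0203).
q_1·w_3 = 0.4472·0 + 0.5963·(-4) + (-0.2981)·(-2) + (-0.5963)·3 = -3.5777; q_2·w_3 = 0.2434·0 + (-0.5883)·(-4) + (-0.7709)·(-2) + (-0.0203)·3 = 3.8341.
u_3 = w_3 + 3.5777·q_1 − 3.8341·q_2 = (0.6667, 0.3889, -0.1111, 0.9444).
‖u_3‖ = 1.2247, so q_3 = (0.5443, 0.3175, -0.0907, 0.7711).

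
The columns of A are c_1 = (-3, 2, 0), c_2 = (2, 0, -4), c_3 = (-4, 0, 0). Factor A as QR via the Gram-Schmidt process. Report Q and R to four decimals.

Q = [[-0.8321, 0.1482, -0.5345], [0.5547, 0.2224, -0.8018], [0.0000, -0.9636, -0.2673]], R = [[3.6056, -1.6641, 3.3282], [0.0000, 4.1510, -0.5930], [0.0000, 0.0000, 2.1381]]

c_1 = (-3, 2, 0); ‖c_1‖ = 3.6056, so q_1 = (-0.8321, 0.5547, 0.0000).
q_1·c_2 = (-0.8321)·2 + 0.5547·0 + 0.0000·(-4) = -1.6641.
u_2 = c_2 + 1.6641·q_1 = (0.6154, 0.9231, -4.0000).
‖u_2‖ = 4.1510, so q_2 = (0.1482, 0.2224, -0.9636).
q_1·c_3 = (-0.8321)·(-4) + 0.5547·0 + 0.0000·0 = 3.3282; q_2·c_3 = 0.1482·(-4) + 0.2224·0 + (-0.9636)·0 = -0.5930.
u_3 = c_3 − 3.3282·q_1 + 0.5930·q_2 = (-1.1429, -1.7143, -0.5714).
‖u_3‖ = 2.1381, so q_3 = (-0.5345, -0.8018, -0.2673).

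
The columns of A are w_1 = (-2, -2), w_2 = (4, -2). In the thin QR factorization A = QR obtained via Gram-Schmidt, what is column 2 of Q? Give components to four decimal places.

w_1 = (-2, -2); ‖w_1‖ = 2.8284, so e_1 = (-0.7071, -0.7071).
e_1·w_2 = (-0.7071)·4 + (-0.7071)·(-2) = -1.4142.
u_2 = w_2 + 1.4142·e_1 = (3.0000, -3.0000).
‖u_2‖ = 4.2426, so e_2 = (0.7071, -0.7071).

e_2 = (0.7071, -0.7071)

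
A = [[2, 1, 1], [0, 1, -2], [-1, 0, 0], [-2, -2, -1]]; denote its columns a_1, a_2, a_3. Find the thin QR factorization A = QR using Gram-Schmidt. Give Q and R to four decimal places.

a_1 = (2, 0, -1, -2); ‖a_1‖ = 3.0000, so q_1 = (0.6667, 0.0000, -0.3333, -0.6667).
q_1·a_2 = 0.6667·1 + 0.0000·1 + (-0.3333)·0 + (-0.6667)·(-2) = 2.0000.
u_2 = a_2 − 2.0000·q_1 = (-0.3333, 1.0000, 0.6667, -0.6667).
‖u_2‖ = 1.4142, so q_2 = (-0.2357, 0.7071, 0.4714, -0.4714).
q_1·a_3 = 0.6667·1 + 0.0000·(-2) + (-0.3333)·0 + (-0.6667)·(-1) = 1.3333; q_2·a_3 = (-0.2357)·1 + 0.7071·(-2) + 0.4714·0 + (-0.4714)·(-1) = -1.1785.
u_3 = a_3 − 1.3333·q_1 + 1.1785·q_2 = (-0.1667, -1.1667, 1.0000, -0.6667).
‖u_3‖ = 1.6833, so q_3 = (-0.0990, -0.6931, 0.5941, -0.3961).

Q = [[0.6667, -0.2357, -0.0990], [0.0000, 0.7071, -0.6931], [-0.3333, 0.4714, 0.5941], [-0.6667, -0.4714, -0.3961]], R = [[3.0000, 2.0000, 1.3333], [0.0000, 1.4142, -1.1785], [0.0000, 0.0000, 1.6833]]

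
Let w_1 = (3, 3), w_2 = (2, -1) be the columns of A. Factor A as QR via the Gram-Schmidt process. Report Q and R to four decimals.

q_1 = w_1/‖w_1‖ = (3, 3)/4.2426 = (0.7071, 0.7071).
r_{12} = q_1·w_2 = 0.7071.
u_2 = w_2 − 0.7071·q_1 = (1.5000, -1.5000).
‖u_2‖ = 2.1213, so q_2 = (0.7071, -0.7071).

Q = [[0.7071, 0.7071], [0.7071, -0.7071]], R = [[4.2426, 0.7071], [0.0000, 2.1213]]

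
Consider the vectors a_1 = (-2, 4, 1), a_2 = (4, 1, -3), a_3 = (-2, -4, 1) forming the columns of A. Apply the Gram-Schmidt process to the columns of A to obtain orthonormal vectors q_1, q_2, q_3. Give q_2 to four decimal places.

q_2 = (0.6852, 0.4796, -0.5482)

a_1 = (-2, 4, 1); ‖a_1‖ = 4.5826, so q_1 = (-0.4364, 0.8729, 0.2182).
q_1·a_2 = (-0.4364)·4 + 0.8729·1 + 0.2182·(-3) = -1.5275.
u_2 = a_2 + 1.5275·q_1 = (3.3333, 2.3333, -2.6667).
‖u_2‖ = 4.8648, so q_2 = (0.6852, 0.4796, -0.5482).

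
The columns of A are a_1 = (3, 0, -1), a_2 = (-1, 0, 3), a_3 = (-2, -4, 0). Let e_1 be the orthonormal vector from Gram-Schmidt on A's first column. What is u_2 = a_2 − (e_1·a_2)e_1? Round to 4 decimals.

e_1 = a_1/‖a_1‖ = (3, 0, -1)/3.1623 = (0.9487, 0.0000, -0.3162).
r_{12} = e_1·a_2 = -1.8974.
u_2 = a_2 + 1.8974·e_1 = (0.8000, 0.0000, 2.4000).

u_2 = (0.8000, 0.0000, 2.4000)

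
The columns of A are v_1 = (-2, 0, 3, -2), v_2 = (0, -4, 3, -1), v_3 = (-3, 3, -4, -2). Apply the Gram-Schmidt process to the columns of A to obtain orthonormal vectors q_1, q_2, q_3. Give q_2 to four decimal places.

v_1 = (-2, 0, 3, -2); ‖v_1‖ = 4.1231, so q_1 = (-0.4851, 0.0000, 0.7276, -0.4851).
q_1·v_2 = (-0.4851)·0 + 0.0000·(-4) + 0.7276·3 + (-0.4851)·(-1) = 2.6679.
u_2 = v_2 − 2.6679·q_1 = (1.2941, -4.0000, 1.0588, 0.2941).
‖u_2‖ = 4.3454, so q_2 = (0.2978, -0.9205, 0.2437, 0.0677).

q_2 = (0.2978, -0.9205, 0.2437, 0.0677)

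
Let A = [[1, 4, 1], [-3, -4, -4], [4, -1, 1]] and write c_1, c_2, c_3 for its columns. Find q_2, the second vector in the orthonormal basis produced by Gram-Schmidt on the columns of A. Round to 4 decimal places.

q_2 = (0.6752, -0.4991, -0.5431)

c_1 = (1, -3, 4); ‖c_1‖ = 5.0990, so q_1 = (0.1961, -0.5883, 0.7845).
q_1·c_2 = 0.1961·4 + (-0.5883)·(-4) + 0.7845·(-1) = 2.3534.
u_2 = c_2 − 2.3534·q_1 = (3.5385, -2.6154, -2.8462).
‖u_2‖ = 5.2404, so q_2 = (0.6752, -0.4991, -0.5431).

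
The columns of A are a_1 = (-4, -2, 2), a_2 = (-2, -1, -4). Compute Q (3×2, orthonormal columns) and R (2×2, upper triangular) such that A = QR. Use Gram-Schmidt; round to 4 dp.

a_1 = (-4, -2, 2); ‖a_1‖ = 4.8990, so q_1 = (-0.8165, -0.4082, 0.4082).
q_1·a_2 = (-0.8165)·(-2) + (-0.4082)·(-1) + 0.4082·(-4) = 0.4082.
u_2 = a_2 − 0.4082·q_1 = (-1.6667, -0.8333, -4.1667).
‖u_2‖ = 4.5644, so q_2 = (-0.3651, -0.1826, -0.9129).

Q = [[-0.8165, -0.3651], [-0.4082, -0.1826], [0.4082, -0.9129]], R = [[4.8990, 0.4082], [0.0000, 4.5644]]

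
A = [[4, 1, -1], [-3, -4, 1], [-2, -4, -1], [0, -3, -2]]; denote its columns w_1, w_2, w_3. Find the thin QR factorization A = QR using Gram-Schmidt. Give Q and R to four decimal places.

Q = [[0.7428, -0.4910, 0.4182], [-0.5571, -0.3225, 0.7210], [-0.3714, -0.4984, -0.2451], [0.0000, -0.6376, -0.4952]], R = [[5.3852, 4.4567, -0.9285], [0.0000, 4.7051, 1.9421], [0.0000, 0.0000, 1.5382]]

e_1 = w_1/‖w_1‖ = (4, -3, -2, 0)/5.3852 = (0.7428, -0.5571, -0.3714, 0.0000).
r_{12} = e_1·w_2 = 4.4567.
u_2 = w_2 − 4.4567·e_1 = (-2.3103, -1.5172, -2.3448, -3.0000).
‖u_2‖ = 4.7051, so e_2 = (-0.4910, -0.3225, -0.4984, -0.6376).
r_{13} = e_1·w_3 = -0.9285; r_{23} = e_2·w_3 = 1.9421.
u_3 = w_3 + 0.9285·e_1 − 1.9421·e_2 = (0.6433, 1.1090, -0.3769, -0.7617).
‖u_3‖ = 1.5382, so e_3 = (0.4182, 0.7210, -0.2451, -0.4952).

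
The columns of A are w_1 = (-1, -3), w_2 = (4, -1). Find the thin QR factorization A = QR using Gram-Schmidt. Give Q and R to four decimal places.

Q = [[-0.3162, 0.9487], [-0.9487, -0.3162]], R = [[3.1623, -0.3162], [0.0000, 4.1110]]

w_1 = (-1, -3); ‖w_1‖ = 3.1623, so e_1 = (-0.3162, -0.9487).
e_1·w_2 = (-0.3162)·4 + (-0.9487)·(-1) = -0.3162.
u_2 = w_2 + 0.3162·e_1 = (3.9000, -1.3000).
‖u_2‖ = 4.1110, so e_2 = (0.9487, -0.3162).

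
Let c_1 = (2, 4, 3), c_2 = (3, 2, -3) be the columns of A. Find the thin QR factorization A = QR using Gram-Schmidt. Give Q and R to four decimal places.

e_1 = c_1/‖c_1‖ = (2, 4, 3)/5.3852 = (0.3714, 0.7428, 0.5571).
r_{12} = e_1·c_2 = 0.9285.
u_2 = c_2 − 0.9285·e_1 = (2.6552, 1.3103, -3.5172).
‖u_2‖ = 4.5976, so e_2 = (0.5775, 0.2850, -0.7650).

Q = [[0.3714, 0.5775], [0.7428, 0.2850], [0.5571, -0.7650]], R = [[5.3852, 0.9285], [0.0000, 4.5976]]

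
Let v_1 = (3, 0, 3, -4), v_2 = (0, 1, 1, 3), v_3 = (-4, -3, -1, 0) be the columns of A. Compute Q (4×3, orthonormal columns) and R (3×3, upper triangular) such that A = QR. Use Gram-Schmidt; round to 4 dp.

Q = [[0.5145, 0.2705, -0.5604], [0.0000, 0.3406, -0.5988], [0.5145, 0.6112, 0.5722], [-0.6860, 0.6613, 0.0089]], R = [[5.8310, -1.5435, -2.5725], [0.0000, 2.9356, -2.7152], [0.0000, 0.0000, 3.4656]]

v_1 = (3, 0, 3, -4); ‖v_1‖ = 5.8310, so q_1 = (0.5145, 0.0000, 0.5145, -0.6860).
q_1·v_2 = 0.5145·0 + 0.0000·1 + 0.5145·1 + (-0.6860)·3 = -1.5435.
u_2 = v_2 + 1.5435·q_1 = (0.7941, 1.0000, 1.7941, 1.9412).
‖u_2‖ = 2.9356, so q_2 = (0.2705, 0.3406, 0.6112, 0.6613).
q_1·v_3 = 0.5145·(-4) + 0.0000·(-3) + 0.5145·(-1) + (-0.6860)·0 = -2.5725; q_2·v_3 = 0.2705·(-4) + 0.3406·(-3) + 0.6112·(-1) + 0.6613·0 = -2.7152.
u_3 = v_3 + 2.5725·q_1 + 2.7152·q_2 = (-1.9420, -2.0751, 1.9829, 0.0307).
‖u_3‖ = 3.4656, so q_3 = (-0.5604, -0.5988, 0.5722, 0.0089).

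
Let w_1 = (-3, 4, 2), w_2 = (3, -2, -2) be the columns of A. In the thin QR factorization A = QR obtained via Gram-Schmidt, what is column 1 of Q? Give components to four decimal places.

w_1 = (-3, 4, 2); ‖w_1‖ = 5.3852, so q_1 = (-0.5571, 0.7428, 0.3714).

q_1 = (-0.5571, 0.7428, 0.3714)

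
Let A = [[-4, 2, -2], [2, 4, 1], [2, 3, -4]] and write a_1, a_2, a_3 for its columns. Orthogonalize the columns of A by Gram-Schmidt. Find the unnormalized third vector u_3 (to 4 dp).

a_1 = (-4, 2, 2); ‖a_1‖ = 4.8990, so e_1 = (-0.8165, 0.4082, 0.4082).
e_1·a_2 = (-0.8165)·2 + 0.4082·4 + 0.4082·3 = 1.2247.
u_2 = a_2 − 1.2247·e_1 = (3.0000, 3.5000, 2.5000).
‖u_2‖ = 5.2440, so e_2 = (0.5721, 0.6674, 0.4767).
e_1·a_3 = (-0.8165)·(-2) + 0.4082·1 + 0.4082·(-4) = 0.4082; e_2·a_3 = 0.5721·(-2) + 0.6674·1 + 0.4767·(-4) = -2.3837.
u_3 = a_3 − 0.4082·e_1 + 2.3837·e_2 = (-0.3030, 2.4242, -3.0303).

u_3 = (-0.3030, 2.4242, -3.0303)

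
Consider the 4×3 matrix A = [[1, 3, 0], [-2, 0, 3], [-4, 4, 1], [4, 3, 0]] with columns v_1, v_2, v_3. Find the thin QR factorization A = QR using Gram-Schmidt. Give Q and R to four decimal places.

Q = [[0.1644, 0.5193, -0.0236], [-0.3288, -0.0093, 0.9394], [-0.6576, 0.6677, -0.1937], [0.6576, 0.5332, 0.2819]], R = [[6.0828, -0.1644, -1.6440], [0.0000, 5.8286, 0.6399], [0.0000, 0.0000, 2.6245]]

v_1 = (1, -2, -4, 4); ‖v_1‖ = 6.0828, so q_1 = (0.1644, -0.3288, -0.6576, 0.6576).
q_1·v_2 = 0.1644·3 + (-0.3288)·0 + (-0.6576)·4 + 0.6576·3 = -0.1644.
u_2 = v_2 + 0.1644·q_1 = (3.0270, -0.0541, 3.8919, 3.1081).
‖u_2‖ = 5.8286, so q_2 = (0.5193, -0.0093, 0.6677, 0.5332).
q_1·v_3 = 0.1644·0 + (-0.3288)·3 + (-0.6576)·1 + 0.6576·0 = -1.6440; q_2·v_3 = 0.5193·0 + (-0.0093)·3 + 0.6677·1 + 0.5332·0 = 0.6399.
u_3 = v_3 + 1.6440·q_1 − 0.6399·q_2 = (-0.0621, 2.4654, -0.5084, 0.7399).
‖u_3‖ = 2.6245, so q_3 = (-0.0236, 0.9394, -0.1937, 0.2819).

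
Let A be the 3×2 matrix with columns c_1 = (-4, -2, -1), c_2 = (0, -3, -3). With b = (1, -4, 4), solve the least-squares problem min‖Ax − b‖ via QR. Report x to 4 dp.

c_1 = (-4, -2, -1); ‖c_1‖ = 4.5826, so q_1 = (-0.8729, -0.4364, -0.2182).
q_1·c_2 = (-0.8729)·0 + (-0.4364)·(-3) + (-0.2182)·(-3) = 1.9640.
u_2 = c_2 − 1.9640·q_1 = (1.7143, -2.1429, -2.5714).
‖u_2‖ = 3.7607, so q_2 = (0.4558, -0.5698, -0.6838).
Qᵀb = (0.0000, 0.0000).
Back-substitute: x_2 = 0.0000/3.7607 = 0.0000.
x_1 = (0.0000 − 1.9640·0.0000)/4.5826 = 0.0000.

x = (0.0000, 0.0000)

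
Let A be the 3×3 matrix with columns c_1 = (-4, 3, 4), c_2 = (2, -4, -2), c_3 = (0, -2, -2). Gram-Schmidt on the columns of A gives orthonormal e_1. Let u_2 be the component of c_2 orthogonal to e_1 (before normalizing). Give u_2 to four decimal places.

u_2 = (-0.7317, -1.9512, 0.7317)

c_1 = (-4, 3, 4); ‖c_1‖ = 6.4031, so e_1 = (-0.6247, 0.4685, 0.6247).
e_1·c_2 = (-0.6247)·2 + 0.4685·(-4) + 0.6247·(-2) = -4.3729.
u_2 = c_2 + 4.3729·e_1 = (-0.7317, -1.9512, 0.7317).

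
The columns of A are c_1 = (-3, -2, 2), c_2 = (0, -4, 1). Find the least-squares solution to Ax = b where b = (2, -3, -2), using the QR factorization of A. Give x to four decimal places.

c_1 = (-3, -2, 2); ‖c_1‖ = 4.1231, so e_1 = (-0.7276, -0.4851, 0.4851).
e_1·c_2 = (-0.7276)·0 + (-0.4851)·(-4) + 0.4851·1 = 2.4254.
u_2 = c_2 − 2.4254·e_1 = (1.7647, -2.8235, -0.1765).
‖u_2‖ = 3.3343, so e_2 = (0.5293, -0.8468, -0.0529).
Qᵀb = (-0.9701, 3.7048).
Back-substitute: x_2 = 3.7048/3.3343 = 1.1111.
x_1 = (-0.9701 − 2.4254·1.1111)/4.1231 = -0.8889.

x = (-0.8889, 1.1111)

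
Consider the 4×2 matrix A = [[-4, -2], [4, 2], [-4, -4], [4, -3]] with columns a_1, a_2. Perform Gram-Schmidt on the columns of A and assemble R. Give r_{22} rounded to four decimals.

q_1 = a_1/‖a_1‖ = (-4, 4, -4, 4)/8.0000 = (-0.5000, 0.5000, -0.5000, 0.5000).
r_{12} = q_1·a_2 = 2.5000.
u_2 = a_2 − 2.5000·q_1 = (-0.7500, 0.7500, -2.7500, -4.2500).
r_{22} = ‖u_2‖ = 5.1720.

r_{22} = 5.1720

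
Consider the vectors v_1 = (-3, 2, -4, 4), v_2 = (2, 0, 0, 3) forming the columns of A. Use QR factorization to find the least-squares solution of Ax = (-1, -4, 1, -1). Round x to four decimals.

v_1 = (-3, 2, -4, 4); ‖v_1‖ = 6.7082, so q_1 = (-0.4472, 0.2981, -0.5963, 0.5963).
q_1·v_2 = (-0.4472)·2 + 0.2981·0 + (-0.5963)·0 + 0.5963·3 = 0.8944.
u_2 = v_2 − 0.8944·q_1 = (2.4000, -0.2667, 0.5333, 2.4667).
‖u_2‖ = 3.4928, so q_2 = (0.6871, -0.0763, 0.1527, 0.7062).
Qᵀb = (-1.9379, -0.9352).
Back-substitute: x_2 = -0.9352/3.4928 = -0.2678.
x_1 = (-1.9379 − 0.8944·(-0.2678))/6.7082 = -0.2532.

x = (-0.2532, -0.2678)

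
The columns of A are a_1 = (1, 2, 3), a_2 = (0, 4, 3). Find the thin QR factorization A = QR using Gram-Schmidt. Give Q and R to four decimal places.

Q = [[0.2673, -0.5817], [0.5345, 0.7528], [0.8018, -0.3080]], R = [[3.7417, 4.5434], [0.0000, 2.0874]]

q_1 = a_1/‖a_1‖ = (1, 2, 3)/3.7417 = (0.2673, 0.5345, 0.8018).
r_{12} = q_1·a_2 = 4.5434.
u_2 = a_2 − 4.5434·q_1 = (-1.2143, 1.5714, -0.6429).
‖u_2‖ = 2.0874, so q_2 = (-0.5817, 0.7528, -0.3080).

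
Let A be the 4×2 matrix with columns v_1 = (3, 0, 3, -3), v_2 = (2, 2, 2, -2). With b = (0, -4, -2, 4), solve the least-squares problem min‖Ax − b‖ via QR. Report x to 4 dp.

q_1 = v_1/‖v_1‖ = (3, 0, 3, -3)/5.1962 = (0.5774, 0.0000, 0.5774, -0.5774).
r_{12} = q_1·v_2 = 3.4641.
u_2 = v_2 − 3.4641·q_1 = (0.0000, 2.0000, 0.0000, 0.0000).
‖u_2‖ = 2.0000, so q_2 = (0.0000, 1.0000, 0.0000, 0.0000).
Qᵀb = (-3.4641, -4.0000).
Back-substitute: x_2 = -4.0000/2.0000 = -2.0000.
x_1 = (-3.4641 − 3.4641·(-2.0000))/5.1962 = 0.6667.

x = (0.6667, -2.0000)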